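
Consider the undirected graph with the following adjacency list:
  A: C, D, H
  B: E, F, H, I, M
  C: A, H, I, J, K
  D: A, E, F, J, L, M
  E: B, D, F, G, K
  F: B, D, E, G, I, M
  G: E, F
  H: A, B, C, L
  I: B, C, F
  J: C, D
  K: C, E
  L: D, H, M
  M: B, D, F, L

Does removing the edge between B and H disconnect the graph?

No

After removing B-H, the path B-I-C-H still connects them, so the edge is not a bridge.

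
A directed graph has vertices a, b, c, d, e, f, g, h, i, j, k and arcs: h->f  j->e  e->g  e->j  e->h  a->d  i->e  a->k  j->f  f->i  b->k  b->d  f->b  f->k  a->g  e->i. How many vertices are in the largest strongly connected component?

5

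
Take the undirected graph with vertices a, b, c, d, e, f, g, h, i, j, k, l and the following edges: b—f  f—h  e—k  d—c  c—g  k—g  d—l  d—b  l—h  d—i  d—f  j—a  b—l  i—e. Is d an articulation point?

Deleting d raises the number of components from 2 to 3, so d is a cut vertex.

Yes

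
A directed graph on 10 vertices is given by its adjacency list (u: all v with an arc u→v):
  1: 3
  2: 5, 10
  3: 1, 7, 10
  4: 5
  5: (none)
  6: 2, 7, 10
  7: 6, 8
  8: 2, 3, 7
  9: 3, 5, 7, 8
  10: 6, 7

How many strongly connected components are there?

4

{1, 2, 3, 6, 7, 8, 10} are all mutually reachable — one SCC of size 7.
{5} is an SCC by itself.
{4} is an SCC by itself.
{9} is an SCC by itself.
That gives 4 strongly connected components.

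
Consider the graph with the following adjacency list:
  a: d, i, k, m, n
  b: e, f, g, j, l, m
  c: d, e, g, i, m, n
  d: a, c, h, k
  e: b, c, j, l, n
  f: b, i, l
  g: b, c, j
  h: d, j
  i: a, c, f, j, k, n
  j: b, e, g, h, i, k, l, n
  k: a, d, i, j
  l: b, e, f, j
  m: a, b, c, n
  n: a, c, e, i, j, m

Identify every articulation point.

Removing n, for instance, still leaves 1 component. No single vertex removal increases the component count — the graph has no articulation points.

none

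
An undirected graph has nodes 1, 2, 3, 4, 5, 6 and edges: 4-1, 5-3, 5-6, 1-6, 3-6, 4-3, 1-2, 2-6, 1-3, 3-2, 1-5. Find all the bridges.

The edges on the cycle 1-5-6-1 are not bridges since each lies on that cycle.
Every edge lies on some cycle, so there are no bridges.

none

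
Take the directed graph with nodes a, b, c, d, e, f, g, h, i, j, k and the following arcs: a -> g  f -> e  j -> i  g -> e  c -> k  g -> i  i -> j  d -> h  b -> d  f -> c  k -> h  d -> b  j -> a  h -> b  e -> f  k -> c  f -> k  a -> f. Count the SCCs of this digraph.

{a, g, i, j} are all mutually reachable — one SCC of size 4.
{b, d, h} are all mutually reachable — one SCC of size 3.
{e, f} are all mutually reachable — one SCC of size 2.
{c, k} are all mutually reachable — one SCC of size 2.
That gives 4 strongly connected components.

4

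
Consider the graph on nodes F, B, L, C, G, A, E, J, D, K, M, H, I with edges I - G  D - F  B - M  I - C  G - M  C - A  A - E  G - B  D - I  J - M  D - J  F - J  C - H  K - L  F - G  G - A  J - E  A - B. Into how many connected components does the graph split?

Starting from K we can reach K, L. That is one component of size 2.
Starting from A we can reach A, B, C, D, E, F, G, H, I, J, M. That is one component of size 11.
Total: 2 components.

2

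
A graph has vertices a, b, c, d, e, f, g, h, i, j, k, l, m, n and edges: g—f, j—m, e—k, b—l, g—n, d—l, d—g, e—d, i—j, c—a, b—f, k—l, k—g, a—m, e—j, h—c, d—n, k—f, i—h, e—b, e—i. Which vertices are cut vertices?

e

Removing e increases the component count from 1 to 2, so e is a cut vertex.
By contrast removing d leaves 1 component; it is not a cut vertex. No other vertex is a cut vertex either.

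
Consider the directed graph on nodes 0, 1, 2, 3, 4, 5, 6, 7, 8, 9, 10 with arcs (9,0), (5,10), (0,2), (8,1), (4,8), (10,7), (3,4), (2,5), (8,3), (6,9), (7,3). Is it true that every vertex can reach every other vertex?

There is no directed path from 9 to 6, so the graph is not strongly connected.

No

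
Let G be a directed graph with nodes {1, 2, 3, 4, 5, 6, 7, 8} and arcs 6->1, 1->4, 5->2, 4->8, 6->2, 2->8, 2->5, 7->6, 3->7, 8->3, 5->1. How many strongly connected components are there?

1

{1, 2, 3, 4, 5, 6, 7, 8} are all mutually reachable — one SCC of size 8.
That gives 1 strongly connected component.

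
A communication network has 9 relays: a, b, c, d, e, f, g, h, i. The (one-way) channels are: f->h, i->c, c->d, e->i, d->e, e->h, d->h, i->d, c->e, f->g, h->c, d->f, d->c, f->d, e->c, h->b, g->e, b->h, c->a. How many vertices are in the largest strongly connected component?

8

{b, c, d, e, f, g, h, i} are all mutually reachable — one SCC of size 8.
{a} is an SCC by itself.
The largest has 8 vertices.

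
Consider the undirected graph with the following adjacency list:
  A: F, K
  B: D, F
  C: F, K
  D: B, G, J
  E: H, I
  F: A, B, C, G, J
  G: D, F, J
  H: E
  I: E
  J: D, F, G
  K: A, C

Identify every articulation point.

Removing E increases the component count from 2 to 3, so E is a cut vertex.
Removing F increases the component count from 2 to 3, so F is a cut vertex.
By contrast removing K leaves 2 components; it is not a cut vertex. No other vertex is a cut vertex either.

E, F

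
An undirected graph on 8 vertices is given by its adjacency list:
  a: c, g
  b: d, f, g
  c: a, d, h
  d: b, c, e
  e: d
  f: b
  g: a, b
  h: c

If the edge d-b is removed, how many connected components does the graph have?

1

d and b are still connected via d-c-a-g-b, so the component count stays at 1.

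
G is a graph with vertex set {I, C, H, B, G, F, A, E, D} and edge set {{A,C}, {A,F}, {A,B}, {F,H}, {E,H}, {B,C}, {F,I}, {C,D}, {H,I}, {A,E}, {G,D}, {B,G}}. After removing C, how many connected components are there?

With C gone, the remaining components are: {A, B, D, E, F, G, H, I}.
That is 1 component.

1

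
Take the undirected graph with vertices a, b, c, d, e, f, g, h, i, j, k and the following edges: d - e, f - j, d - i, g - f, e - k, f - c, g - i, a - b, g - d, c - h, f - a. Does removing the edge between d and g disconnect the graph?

No

After removing d - g, the path d-i-g still connects them, so the edge is not a bridge.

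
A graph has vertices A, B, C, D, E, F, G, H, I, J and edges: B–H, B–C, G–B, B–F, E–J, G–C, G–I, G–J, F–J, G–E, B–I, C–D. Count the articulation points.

2

Removing B increases the component count from 2 to 3, so B is a cut vertex.
Removing C increases the component count from 2 to 3, so C is a cut vertex.
By contrast removing D leaves 2 components; it is not a cut vertex. No other vertex is a cut vertex either.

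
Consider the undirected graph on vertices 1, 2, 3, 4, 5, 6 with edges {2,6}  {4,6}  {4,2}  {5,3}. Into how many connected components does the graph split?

1 is isolated — a component by itself.
Starting from 3 we can reach 3, 5. That is one component of size 2.
Starting from 2 we can reach 2, 4, 6. That is one component of size 3.
Total: 3 components.

3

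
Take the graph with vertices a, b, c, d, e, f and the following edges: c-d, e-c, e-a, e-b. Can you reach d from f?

The component containing f is {f}, and d is not in it.

No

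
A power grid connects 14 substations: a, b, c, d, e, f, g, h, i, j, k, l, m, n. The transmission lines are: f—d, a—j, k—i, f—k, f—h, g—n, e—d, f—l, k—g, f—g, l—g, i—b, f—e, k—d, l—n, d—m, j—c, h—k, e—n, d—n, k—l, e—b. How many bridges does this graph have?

3

The edges on the cycle f-h-k-i-b-e-f are not bridges since each lies on that cycle.
But removing j—c disconnects j from c; removing a—j disconnects a from j; removing m—d disconnects m from d — these are bridges.
That makes 3 bridges.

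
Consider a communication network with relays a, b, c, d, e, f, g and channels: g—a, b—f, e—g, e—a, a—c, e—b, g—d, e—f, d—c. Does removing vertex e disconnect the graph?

Deleting e raises the number of components from 1 to 2, so e is a cut vertex.

Yes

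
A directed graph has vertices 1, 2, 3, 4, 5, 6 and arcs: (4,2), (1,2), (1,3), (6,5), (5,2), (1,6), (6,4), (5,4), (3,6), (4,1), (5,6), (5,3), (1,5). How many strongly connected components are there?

{1, 3, 4, 5, 6} are all mutually reachable — one SCC of size 5.
{2} is an SCC by itself.
That gives 2 strongly connected components.

2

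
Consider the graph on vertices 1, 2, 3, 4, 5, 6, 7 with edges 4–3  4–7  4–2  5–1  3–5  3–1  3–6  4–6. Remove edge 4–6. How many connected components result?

4 and 6 are still connected via 4-3-6, so the component count stays at 1.

1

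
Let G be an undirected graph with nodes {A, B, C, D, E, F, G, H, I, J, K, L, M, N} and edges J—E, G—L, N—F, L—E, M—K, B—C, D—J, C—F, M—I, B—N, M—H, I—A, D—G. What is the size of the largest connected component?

5

Starting from B we can reach B, C, F, N. That is one component of size 4.
Starting from A we can reach A, H, I, K, M. That is one component of size 5.
Starting from D we can reach D, E, G, J, L. That is one component of size 5.
The largest has 5 vertices.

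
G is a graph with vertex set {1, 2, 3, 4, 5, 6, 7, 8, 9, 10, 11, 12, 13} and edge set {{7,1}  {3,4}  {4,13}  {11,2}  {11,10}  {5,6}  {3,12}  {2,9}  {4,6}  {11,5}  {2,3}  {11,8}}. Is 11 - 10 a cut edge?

Yes

Removing 11 - 10 leaves no path between 11 and 10: the component count goes from 2 to 3. So it is a bridge.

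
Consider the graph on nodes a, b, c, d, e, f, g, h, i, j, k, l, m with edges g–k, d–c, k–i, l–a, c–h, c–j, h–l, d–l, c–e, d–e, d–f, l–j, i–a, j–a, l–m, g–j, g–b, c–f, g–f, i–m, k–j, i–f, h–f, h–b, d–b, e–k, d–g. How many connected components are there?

1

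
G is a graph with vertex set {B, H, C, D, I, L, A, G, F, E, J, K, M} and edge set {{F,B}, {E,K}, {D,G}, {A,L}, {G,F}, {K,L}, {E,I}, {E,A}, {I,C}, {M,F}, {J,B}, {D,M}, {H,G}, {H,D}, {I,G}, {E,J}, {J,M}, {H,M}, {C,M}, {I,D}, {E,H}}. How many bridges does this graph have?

0

The edges on the cycle E-K-L-A-E are not bridges since each lies on that cycle.
Every edge lies on some cycle, so there are no bridges.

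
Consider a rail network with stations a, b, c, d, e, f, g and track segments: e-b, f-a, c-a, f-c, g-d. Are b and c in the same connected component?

No

The component containing b is {b, e}, and c is not in it.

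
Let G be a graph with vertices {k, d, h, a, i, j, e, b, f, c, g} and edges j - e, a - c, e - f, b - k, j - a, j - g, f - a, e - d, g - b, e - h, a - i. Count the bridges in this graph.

The edges on the cycle j-e-f-a-j are not bridges since each lies on that cycle.
But removing a - i disconnects a from i; removing e - d disconnects e from d; removing b - k disconnects b from k; removing j - g disconnects j from g — these are bridges.
In total 7 edges are bridges.

7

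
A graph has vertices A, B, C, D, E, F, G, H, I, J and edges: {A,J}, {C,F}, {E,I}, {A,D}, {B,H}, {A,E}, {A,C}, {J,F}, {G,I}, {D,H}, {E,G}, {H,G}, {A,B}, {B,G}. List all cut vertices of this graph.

Removing A increases the component count from 1 to 2, so A is a cut vertex.
By contrast removing D leaves 1 component; it is not a cut vertex. No other vertex is a cut vertex either.

A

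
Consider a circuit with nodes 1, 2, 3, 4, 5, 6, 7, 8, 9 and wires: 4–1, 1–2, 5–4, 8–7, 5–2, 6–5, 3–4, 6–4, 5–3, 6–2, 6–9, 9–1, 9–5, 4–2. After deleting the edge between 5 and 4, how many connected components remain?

2

5 and 4 are still connected via 5-6-4, so the component count stays at 2.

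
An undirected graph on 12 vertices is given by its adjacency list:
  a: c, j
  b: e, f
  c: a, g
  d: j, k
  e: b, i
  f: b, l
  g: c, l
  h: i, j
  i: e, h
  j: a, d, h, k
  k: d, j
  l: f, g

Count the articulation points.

Removing j increases the component count from 1 to 2, so j is a cut vertex.
By contrast removing l leaves 1 component; it is not a cut vertex. No other vertex is a cut vertex either.

1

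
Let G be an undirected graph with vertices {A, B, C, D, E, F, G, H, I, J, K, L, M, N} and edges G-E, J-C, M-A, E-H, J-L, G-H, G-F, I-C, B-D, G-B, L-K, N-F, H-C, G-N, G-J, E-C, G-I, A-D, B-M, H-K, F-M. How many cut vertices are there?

Removing G increases the component count from 1 to 2, so G is a cut vertex.
By contrast removing E leaves 1 component; it is not a cut vertex. No other vertex is a cut vertex either.

1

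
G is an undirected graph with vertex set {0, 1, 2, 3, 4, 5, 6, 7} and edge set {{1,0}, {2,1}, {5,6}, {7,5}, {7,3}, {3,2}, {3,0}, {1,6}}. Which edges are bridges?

The edges on the cycle 7-3-2-1-6-5-7 are not bridges since each lies on that cycle.
Every edge lies on some cycle, so there are no bridges.

none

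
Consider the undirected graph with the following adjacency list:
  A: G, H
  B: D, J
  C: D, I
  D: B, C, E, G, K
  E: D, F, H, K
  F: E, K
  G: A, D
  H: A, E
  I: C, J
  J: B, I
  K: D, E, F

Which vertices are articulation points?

Removing D increases the component count from 1 to 2, so D is a cut vertex.
By contrast removing H leaves 1 component; it is not a cut vertex. No other vertex is a cut vertex either.

D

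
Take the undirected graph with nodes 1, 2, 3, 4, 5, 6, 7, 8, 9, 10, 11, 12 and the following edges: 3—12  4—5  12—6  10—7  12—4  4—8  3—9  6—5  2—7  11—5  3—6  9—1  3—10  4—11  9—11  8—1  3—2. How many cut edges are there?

The edges on the cycle 3-2-7-10-3 are not bridges since each lies on that cycle.
Every edge lies on some cycle, so there are no bridges.

0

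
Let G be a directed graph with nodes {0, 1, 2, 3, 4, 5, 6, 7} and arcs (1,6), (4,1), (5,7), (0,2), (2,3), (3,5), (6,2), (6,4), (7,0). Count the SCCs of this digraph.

2

{0, 2, 3, 5, 7} are all mutually reachable — one SCC of size 5.
{1, 4, 6} are all mutually reachable — one SCC of size 3.
That gives 2 strongly connected components.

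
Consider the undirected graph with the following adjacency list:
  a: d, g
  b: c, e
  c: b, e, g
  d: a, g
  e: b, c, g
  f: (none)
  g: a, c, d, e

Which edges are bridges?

none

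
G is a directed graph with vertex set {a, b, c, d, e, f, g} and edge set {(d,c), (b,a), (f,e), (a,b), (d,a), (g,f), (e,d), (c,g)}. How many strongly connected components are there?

2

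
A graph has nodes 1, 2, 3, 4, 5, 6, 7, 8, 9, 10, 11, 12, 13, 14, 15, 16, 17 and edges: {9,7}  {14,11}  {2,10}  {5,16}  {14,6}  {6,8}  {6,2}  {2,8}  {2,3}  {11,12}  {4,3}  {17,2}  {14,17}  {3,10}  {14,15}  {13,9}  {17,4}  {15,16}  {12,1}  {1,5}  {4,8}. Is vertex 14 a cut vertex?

Deleting 14 raises the number of components from 2 to 3, so 14 is a cut vertex.

Yes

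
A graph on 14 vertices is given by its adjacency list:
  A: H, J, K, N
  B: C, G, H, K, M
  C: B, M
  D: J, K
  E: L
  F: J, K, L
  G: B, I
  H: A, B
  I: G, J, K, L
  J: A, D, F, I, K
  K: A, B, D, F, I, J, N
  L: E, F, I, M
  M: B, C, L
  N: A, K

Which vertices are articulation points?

L

Removing L increases the component count from 1 to 2, so L is a cut vertex.
By contrast removing A leaves 1 component; it is not a cut vertex. No other vertex is a cut vertex either.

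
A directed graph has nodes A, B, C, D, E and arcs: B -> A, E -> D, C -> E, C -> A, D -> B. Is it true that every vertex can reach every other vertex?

There is no directed path from A to D, so the graph is not strongly connected.

No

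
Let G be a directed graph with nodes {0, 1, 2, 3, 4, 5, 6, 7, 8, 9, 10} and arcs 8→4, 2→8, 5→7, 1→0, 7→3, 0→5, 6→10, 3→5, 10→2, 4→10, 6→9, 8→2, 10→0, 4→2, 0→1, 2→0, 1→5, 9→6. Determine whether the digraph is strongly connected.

No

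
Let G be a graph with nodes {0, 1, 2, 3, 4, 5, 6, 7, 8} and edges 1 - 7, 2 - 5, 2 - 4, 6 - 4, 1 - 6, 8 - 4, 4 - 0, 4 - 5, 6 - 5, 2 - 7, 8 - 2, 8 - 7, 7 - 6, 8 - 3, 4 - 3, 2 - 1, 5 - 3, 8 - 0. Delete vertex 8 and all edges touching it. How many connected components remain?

With 8 gone, the remaining components are: {0, 1, 2, 3, 4, 5, 6, 7}.
That is 1 component.

1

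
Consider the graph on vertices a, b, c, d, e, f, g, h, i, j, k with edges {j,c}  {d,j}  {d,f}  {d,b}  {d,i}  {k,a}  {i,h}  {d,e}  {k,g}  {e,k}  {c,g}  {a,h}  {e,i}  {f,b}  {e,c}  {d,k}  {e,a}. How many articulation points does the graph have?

1

Removing d increases the component count from 1 to 2, so d is a cut vertex.
By contrast removing e leaves 1 component; it is not a cut vertex. No other vertex is a cut vertex either.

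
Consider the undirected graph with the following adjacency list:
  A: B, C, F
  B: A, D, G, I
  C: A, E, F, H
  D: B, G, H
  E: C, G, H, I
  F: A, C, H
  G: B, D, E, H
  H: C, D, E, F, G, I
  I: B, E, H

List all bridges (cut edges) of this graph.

none

The edges on the cycle H-F-A-C-H are not bridges since each lies on that cycle.
Every edge lies on some cycle, so there are no bridges.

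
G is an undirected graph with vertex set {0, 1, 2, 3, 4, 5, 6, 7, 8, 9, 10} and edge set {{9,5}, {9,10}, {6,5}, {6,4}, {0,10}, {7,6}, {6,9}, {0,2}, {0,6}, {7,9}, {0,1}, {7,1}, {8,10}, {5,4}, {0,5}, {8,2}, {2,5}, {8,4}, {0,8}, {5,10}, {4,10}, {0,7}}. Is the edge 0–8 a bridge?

No

After removing 0–8, the path 0-2-8 still connects them, so the edge is not a bridge.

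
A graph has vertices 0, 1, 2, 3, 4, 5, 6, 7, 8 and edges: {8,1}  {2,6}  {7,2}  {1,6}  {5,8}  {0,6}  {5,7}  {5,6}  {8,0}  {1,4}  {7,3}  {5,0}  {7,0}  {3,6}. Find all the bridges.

1-4

The edges on the cycle 5-7-2-6-0-5 are not bridges since each lies on that cycle.
But removing 4-1 disconnects 4 from 1 — this is a bridge.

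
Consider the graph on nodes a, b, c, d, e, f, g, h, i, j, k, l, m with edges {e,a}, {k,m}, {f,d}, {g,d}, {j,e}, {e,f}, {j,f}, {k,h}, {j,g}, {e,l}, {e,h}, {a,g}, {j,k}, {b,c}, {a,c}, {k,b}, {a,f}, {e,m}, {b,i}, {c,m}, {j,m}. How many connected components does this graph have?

1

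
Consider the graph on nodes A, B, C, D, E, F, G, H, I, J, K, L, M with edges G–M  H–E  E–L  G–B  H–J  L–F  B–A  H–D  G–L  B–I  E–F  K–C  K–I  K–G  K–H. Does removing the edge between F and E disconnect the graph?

After removing F–E, the path F-L-E still connects them, so the edge is not a bridge.

No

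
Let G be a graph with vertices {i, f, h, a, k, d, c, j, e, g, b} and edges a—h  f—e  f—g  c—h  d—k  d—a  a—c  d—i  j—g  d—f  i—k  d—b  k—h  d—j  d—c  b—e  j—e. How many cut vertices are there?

1

Removing d increases the component count from 1 to 2, so d is a cut vertex.
By contrast removing k leaves 1 component; it is not a cut vertex. No other vertex is a cut vertex either.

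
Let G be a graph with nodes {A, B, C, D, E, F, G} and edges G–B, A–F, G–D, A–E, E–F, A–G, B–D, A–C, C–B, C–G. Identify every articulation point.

A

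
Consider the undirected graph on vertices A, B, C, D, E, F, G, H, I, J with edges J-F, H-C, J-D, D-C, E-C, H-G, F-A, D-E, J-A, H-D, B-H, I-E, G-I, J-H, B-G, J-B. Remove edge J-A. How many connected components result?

1

J and A are still connected via J-F-A, so the component count stays at 1.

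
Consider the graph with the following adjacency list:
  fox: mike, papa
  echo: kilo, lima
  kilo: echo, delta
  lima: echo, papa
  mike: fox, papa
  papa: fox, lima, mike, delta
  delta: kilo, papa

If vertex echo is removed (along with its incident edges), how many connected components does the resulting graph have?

1

With echo gone, the remaining components are: {fox, kilo, lima, mike, papa, delta}.
That is 1 component.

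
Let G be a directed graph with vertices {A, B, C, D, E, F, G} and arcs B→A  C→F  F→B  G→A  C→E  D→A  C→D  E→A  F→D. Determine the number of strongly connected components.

7

{D} is an SCC by itself.
{B} is an SCC by itself.
{C} is an SCC by itself.
{F} is an SCC by itself.
{A} is an SCC by itself.
(and 2 more singleton SCCs)
That gives 7 strongly connected components.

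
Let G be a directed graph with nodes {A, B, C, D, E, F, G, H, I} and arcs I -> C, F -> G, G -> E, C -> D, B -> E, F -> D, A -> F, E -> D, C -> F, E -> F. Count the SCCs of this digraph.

{E, F, G} are all mutually reachable — one SCC of size 3.
{H} is an SCC by itself.
{C} is an SCC by itself.
{D} is an SCC by itself.
{B} is an SCC by itself.
(and 2 more singleton SCCs)
That gives 7 strongly connected components.

7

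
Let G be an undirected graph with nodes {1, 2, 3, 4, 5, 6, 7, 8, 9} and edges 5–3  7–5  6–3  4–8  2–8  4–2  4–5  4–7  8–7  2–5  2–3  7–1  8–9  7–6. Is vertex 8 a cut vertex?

Deleting 8 raises the number of components from 1 to 2, so 8 is a cut vertex.

Yes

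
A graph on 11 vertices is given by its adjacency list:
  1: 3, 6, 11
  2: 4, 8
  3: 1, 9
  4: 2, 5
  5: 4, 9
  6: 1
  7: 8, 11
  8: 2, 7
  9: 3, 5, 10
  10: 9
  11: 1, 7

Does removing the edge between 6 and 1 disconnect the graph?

Removing 6-1 leaves no path between 6 and 1: the component count goes from 1 to 2. So it is a bridge.

Yes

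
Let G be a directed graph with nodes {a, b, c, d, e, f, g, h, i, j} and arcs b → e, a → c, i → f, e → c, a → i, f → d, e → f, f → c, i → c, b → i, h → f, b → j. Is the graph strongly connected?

No

There is no directed path from j to c, so the graph is not strongly connected.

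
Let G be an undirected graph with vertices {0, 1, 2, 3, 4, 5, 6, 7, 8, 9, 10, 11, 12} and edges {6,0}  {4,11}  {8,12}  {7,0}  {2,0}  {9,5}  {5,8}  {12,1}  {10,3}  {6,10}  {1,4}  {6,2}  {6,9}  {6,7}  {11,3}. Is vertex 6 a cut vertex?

Deleting 6 raises the number of components from 1 to 2, so 6 is a cut vertex.

Yes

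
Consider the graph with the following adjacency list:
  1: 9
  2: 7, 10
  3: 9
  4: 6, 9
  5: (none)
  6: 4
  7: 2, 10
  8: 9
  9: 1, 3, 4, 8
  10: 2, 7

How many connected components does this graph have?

5 is isolated — a component by itself.
Starting from 2 we can reach 2, 7, 10. That is one component of size 3.
Starting from 1 we can reach 1, 3, 4, 6, 8, 9. That is one component of size 6.
Total: 3 components.

3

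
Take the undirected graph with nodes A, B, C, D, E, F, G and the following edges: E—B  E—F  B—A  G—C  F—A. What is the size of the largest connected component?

4

D is isolated — a component by itself.
Starting from C we can reach C, G. That is one component of size 2.
Starting from A we can reach A, B, E, F. That is one component of size 4.
The largest has 4 vertices.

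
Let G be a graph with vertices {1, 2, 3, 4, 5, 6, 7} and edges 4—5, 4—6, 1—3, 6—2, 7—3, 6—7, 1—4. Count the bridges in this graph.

2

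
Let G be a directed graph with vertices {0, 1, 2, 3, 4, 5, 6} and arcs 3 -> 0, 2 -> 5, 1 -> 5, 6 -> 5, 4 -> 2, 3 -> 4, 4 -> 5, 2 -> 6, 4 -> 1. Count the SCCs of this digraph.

7

{1} is an SCC by itself.
{6} is an SCC by itself.
{5} is an SCC by itself.
{4} is an SCC by itself.
{2} is an SCC by itself.
(and 2 more singleton SCCs)
That gives 7 strongly connected components.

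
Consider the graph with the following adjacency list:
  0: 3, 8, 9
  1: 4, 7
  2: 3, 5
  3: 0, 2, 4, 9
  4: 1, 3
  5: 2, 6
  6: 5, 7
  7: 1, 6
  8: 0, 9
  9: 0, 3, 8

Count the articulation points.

1

Removing 3 increases the component count from 1 to 2, so 3 is a cut vertex.
By contrast removing 4 leaves 1 component; it is not a cut vertex. No other vertex is a cut vertex either.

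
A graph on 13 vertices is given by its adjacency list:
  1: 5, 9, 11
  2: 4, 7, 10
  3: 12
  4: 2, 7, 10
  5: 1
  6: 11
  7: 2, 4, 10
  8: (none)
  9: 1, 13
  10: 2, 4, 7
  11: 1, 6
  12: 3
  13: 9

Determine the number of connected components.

4

8 is isolated — a component by itself.
Starting from 3 we can reach 3, 12. That is one component of size 2.
Starting from 2 we can reach 2, 4, 7, 10. That is one component of size 4.
Starting from 1 we can reach 1, 5, 6, 9, 11, 13. That is one component of size 6.
Total: 4 components.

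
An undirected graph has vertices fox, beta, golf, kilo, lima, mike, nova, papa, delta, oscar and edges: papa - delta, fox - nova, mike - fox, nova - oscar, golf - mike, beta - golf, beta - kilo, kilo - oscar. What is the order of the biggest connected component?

7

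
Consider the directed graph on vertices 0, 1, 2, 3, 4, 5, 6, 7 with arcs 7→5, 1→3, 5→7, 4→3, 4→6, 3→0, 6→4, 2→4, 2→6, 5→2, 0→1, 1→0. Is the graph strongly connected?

No

There is no directed path from 0 to 2, so the graph is not strongly connected.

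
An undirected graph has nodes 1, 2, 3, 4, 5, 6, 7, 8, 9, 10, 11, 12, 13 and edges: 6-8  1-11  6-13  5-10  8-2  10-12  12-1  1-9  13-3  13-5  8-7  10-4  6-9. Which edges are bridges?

1-11, 10-4, 13-3, 2-8, 6-8, 7-8

The edges on the cycle 6-13-5-10-12-1-9-6 are not bridges since each lies on that cycle.
But removing 8-2 disconnects 8 from 2; removing 10-4 disconnects 10 from 4; removing 3-13 disconnects 3 from 13; removing 8-7 disconnects 8 from 7 — these are bridges.
In total 6 edges are bridges.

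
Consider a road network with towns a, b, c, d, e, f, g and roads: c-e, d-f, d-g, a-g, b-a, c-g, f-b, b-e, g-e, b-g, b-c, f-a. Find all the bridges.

none

The edges on the cycle b-c-g-e-b are not bridges since each lies on that cycle.
Every edge lies on some cycle, so there are no bridges.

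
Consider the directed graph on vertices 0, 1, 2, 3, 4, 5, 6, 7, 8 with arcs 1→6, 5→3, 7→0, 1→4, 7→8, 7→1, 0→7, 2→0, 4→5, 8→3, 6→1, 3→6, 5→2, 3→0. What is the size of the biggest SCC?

9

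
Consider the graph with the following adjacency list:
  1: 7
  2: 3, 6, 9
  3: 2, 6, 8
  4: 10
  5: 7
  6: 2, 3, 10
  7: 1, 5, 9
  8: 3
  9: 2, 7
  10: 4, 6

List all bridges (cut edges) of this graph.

The edges on the cycle 6-3-2-6 are not bridges since each lies on that cycle.
But removing 9-7 disconnects 9 from 7; removing 2-9 disconnects 2 from 9; removing 6-10 disconnects 6 from 10; removing 8-3 disconnects 8 from 3 — these are bridges.
In total 7 edges are bridges.

1-7, 10-4, 10-6, 2-9, 3-8, 5-7, 7-9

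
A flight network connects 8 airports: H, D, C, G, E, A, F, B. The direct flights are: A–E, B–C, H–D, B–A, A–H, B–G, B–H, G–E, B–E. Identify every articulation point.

B, H

Removing B increases the component count from 2 to 3, so B is a cut vertex.
Removing H increases the component count from 2 to 3, so H is a cut vertex.
By contrast removing D leaves 2 components; it is not a cut vertex. No other vertex is a cut vertex either.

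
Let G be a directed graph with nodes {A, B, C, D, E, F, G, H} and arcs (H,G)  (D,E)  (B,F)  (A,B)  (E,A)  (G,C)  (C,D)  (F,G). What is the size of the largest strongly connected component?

{A, B, C, D, E, F, G} are all mutually reachable — one SCC of size 7.
{H} is an SCC by itself.
The largest has 7 vertices.

7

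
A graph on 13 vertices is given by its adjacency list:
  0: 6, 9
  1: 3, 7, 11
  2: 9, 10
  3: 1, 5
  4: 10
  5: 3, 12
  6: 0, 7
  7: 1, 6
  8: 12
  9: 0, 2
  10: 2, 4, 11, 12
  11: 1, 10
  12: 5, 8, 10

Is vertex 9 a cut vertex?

No

Deleting 9 leaves 1 component (was 1) (its neighbors 0, 2 remain connected to each other), so 9 is not a cut vertex.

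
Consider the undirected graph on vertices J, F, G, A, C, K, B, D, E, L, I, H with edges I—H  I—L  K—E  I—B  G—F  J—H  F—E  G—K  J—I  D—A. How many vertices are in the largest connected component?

5

C is isolated — a component by itself.
Starting from A we can reach A, D. That is one component of size 2.
Starting from E we can reach E, F, G, K. That is one component of size 4.
Starting from B we can reach B, H, I, J, L. That is one component of size 5.
The largest has 5 vertices.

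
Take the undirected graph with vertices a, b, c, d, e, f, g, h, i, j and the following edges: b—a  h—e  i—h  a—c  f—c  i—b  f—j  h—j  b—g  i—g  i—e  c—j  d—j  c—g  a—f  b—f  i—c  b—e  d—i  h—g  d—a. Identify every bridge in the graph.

none

The edges on the cycle b-a-c-f-b are not bridges since each lies on that cycle.
Every edge lies on some cycle, so there are no bridges.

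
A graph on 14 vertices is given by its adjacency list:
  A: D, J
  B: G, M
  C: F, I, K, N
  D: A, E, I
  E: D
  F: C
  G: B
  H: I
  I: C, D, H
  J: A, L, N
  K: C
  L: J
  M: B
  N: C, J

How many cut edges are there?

7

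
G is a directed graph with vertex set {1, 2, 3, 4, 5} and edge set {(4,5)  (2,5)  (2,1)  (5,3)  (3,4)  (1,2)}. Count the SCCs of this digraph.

{3, 4, 5} are all mutually reachable — one SCC of size 3.
{1, 2} are all mutually reachable — one SCC of size 2.
That gives 2 strongly connected components.

2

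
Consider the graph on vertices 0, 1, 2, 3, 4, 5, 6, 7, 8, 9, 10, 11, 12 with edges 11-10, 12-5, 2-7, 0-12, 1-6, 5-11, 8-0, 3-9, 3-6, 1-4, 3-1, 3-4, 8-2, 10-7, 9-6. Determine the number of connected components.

2

Starting from 1 we can reach 1, 3, 4, 6, 9. That is one component of size 5.
Starting from 0 we can reach 0, 2, 5, 7, 8, 10, 11, 12. That is one component of size 8.
Total: 2 components.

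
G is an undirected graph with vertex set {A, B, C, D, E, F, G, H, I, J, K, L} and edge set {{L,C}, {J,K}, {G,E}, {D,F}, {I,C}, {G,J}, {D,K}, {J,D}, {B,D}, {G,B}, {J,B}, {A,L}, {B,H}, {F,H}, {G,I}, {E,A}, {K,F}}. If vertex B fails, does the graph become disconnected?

No

Deleting B leaves 1 component (was 1) (its neighbors D, G, H, J remain connected to each other), so B is not a cut vertex.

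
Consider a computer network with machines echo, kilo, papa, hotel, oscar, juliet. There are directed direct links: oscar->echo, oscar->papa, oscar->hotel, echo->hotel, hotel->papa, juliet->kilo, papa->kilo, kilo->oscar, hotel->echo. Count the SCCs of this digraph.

2

{echo, kilo, papa, hotel, oscar} are all mutually reachable — one SCC of size 5.
{juliet} is an SCC by itself.
That gives 2 strongly connected components.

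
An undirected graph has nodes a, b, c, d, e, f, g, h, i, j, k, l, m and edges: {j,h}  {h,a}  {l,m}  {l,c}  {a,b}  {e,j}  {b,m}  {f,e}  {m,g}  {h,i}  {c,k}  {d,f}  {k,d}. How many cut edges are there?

2

The edges on the cycle l-c-k-d-f-e-j-h-a-b-m-l are not bridges since each lies on that cycle.
But removing i - h disconnects i from h; removing m - g disconnects m from g — these are bridges.
That makes 2 bridges.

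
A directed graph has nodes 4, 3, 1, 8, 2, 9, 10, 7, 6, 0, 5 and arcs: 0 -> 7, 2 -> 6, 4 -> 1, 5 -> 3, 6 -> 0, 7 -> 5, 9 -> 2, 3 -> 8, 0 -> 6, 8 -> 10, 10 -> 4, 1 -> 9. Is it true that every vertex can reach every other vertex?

Yes

From 4 we can reach every vertex (0, 1, 2, 3, 4, 5, 6, 7, 8, 9, 10), and every vertex can reach 4 (0, 1, 2, 3, 4, 5, 6, 7, 8, 9, 10). So the whole graph is one strongly connected component.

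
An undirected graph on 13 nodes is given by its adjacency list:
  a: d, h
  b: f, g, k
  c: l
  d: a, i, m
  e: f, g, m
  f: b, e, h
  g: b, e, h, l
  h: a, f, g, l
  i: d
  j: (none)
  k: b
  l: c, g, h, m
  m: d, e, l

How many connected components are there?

2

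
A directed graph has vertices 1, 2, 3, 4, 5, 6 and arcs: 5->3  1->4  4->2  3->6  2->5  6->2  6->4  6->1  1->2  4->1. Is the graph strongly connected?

From 6 we can reach every vertex (1, 2, 3, 4, 5, 6), and every vertex can reach 6 (1, 2, 3, 4, 5, 6). So the whole graph is one strongly connected component.

Yes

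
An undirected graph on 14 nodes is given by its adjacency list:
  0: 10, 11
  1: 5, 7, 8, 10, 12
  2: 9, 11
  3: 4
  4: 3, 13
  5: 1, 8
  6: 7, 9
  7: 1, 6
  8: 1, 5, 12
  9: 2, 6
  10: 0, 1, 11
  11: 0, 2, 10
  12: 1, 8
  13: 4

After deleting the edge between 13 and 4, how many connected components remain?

Before removal there are 2 components.
13-4 is a bridge — removing it separates 13's side from 4's side.
After removal: 3 components.

3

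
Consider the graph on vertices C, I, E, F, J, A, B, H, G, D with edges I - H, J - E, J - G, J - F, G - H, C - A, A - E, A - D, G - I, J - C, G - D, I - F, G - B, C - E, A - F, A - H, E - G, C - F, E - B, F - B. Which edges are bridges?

The edges on the cycle J-C-A-E-J are not bridges since each lies on that cycle.
Every edge lies on some cycle, so there are no bridges.

none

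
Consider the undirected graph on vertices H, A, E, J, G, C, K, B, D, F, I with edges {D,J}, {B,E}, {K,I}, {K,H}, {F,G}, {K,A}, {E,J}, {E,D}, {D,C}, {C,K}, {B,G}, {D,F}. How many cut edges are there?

5

The edges on the cycle E-D-J-E are not bridges since each lies on that cycle.
But removing K—C disconnects K from C; removing D—C disconnects D from C; removing K—A disconnects K from A; removing K—I disconnects K from I — these are bridges.
In total 5 edges are bridges.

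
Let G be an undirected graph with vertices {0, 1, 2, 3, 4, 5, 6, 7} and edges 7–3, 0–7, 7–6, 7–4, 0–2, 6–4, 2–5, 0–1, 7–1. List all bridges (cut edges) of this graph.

The edges on the cycle 7-6-4-7 are not bridges since each lies on that cycle.
But removing 2–5 disconnects 2 from 5; removing 3–7 disconnects 3 from 7; removing 2–0 disconnects 2 from 0 — these are bridges.

0-2, 2-5, 3-7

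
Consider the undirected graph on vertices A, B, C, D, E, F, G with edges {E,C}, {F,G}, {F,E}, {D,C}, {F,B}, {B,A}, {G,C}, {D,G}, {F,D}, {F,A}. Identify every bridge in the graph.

none

The edges on the cycle F-B-A-F are not bridges since each lies on that cycle.
Every edge lies on some cycle, so there are no bridges.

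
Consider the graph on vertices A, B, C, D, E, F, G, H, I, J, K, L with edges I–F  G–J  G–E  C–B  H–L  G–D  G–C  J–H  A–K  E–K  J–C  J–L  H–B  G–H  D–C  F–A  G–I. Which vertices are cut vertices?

G

Removing G increases the component count from 1 to 2, so G is a cut vertex.
By contrast removing K leaves 1 component; it is not a cut vertex. No other vertex is a cut vertex either.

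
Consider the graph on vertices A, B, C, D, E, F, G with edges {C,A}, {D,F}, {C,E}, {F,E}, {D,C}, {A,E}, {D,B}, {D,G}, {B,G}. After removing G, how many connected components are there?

1

With G gone, the remaining components are: {A, B, C, D, E, F}.
That is 1 component.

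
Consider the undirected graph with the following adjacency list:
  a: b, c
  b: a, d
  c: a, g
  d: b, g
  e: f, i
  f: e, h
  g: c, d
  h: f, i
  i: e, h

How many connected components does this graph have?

Starting from e we can reach e, f, h, i. That is one component of size 4.
Starting from a we can reach a, b, c, d, g. That is one component of size 5.
Total: 2 components.

2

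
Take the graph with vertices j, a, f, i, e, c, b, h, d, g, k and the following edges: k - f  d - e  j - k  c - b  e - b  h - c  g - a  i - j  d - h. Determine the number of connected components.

3

Starting from a we can reach a, g. That is one component of size 2.
Starting from f we can reach f, i, j, k. That is one component of size 4.
Starting from b we can reach b, c, d, e, h. That is one component of size 5.
Total: 3 components.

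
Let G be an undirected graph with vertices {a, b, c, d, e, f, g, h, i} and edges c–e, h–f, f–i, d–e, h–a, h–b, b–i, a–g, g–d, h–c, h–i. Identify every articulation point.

h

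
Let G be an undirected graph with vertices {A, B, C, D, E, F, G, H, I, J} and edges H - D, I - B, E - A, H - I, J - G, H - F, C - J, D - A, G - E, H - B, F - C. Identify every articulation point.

H

Removing H increases the component count from 1 to 2, so H is a cut vertex.
By contrast removing I leaves 1 component; it is not a cut vertex. No other vertex is a cut vertex either.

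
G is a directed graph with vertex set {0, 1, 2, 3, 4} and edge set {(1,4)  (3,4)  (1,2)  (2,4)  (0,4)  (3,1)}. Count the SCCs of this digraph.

5

{1} is an SCC by itself.
{4} is an SCC by itself.
{2} is an SCC by itself.
{3} is an SCC by itself.
{0} is an SCC by itself.
That gives 5 strongly connected components.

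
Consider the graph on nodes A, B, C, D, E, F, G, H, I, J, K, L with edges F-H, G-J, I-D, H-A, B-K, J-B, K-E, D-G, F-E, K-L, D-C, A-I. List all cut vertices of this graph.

Removing D increases the component count from 1 to 2, so D is a cut vertex.
Removing K increases the component count from 1 to 2, so K is a cut vertex.
By contrast removing G leaves 1 component; it is not a cut vertex. No other vertex is a cut vertex either.

D, K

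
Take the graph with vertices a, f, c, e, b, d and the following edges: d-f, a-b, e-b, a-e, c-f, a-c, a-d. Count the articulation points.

1

Removing a increases the component count from 1 to 2, so a is a cut vertex.
By contrast removing e leaves 1 component; it is not a cut vertex. No other vertex is a cut vertex either.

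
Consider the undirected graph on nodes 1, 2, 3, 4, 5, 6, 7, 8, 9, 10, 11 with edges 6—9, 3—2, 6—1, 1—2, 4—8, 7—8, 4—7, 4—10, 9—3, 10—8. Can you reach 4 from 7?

Yes

From 7 we can reach 4, 7, 8, 10, which includes 4.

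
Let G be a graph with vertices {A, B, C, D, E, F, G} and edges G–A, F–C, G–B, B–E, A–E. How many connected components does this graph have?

3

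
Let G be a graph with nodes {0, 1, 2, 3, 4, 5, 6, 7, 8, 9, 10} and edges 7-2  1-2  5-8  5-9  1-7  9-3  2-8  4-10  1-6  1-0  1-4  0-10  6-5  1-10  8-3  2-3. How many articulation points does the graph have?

Removing 1 increases the component count from 1 to 2, so 1 is a cut vertex.
By contrast removing 3 leaves 1 component; it is not a cut vertex. No other vertex is a cut vertex either.

1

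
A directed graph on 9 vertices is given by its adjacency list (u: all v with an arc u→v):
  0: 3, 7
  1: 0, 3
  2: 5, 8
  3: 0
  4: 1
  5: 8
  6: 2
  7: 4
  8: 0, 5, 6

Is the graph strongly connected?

No

There is no directed path from 0 to 8, so the graph is not strongly connected.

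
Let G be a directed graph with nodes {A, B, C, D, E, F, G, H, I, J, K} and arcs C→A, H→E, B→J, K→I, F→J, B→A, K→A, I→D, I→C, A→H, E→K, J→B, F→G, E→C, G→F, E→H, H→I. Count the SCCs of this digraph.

{A, C, E, H, I, K} are all mutually reachable — one SCC of size 6.
{B, J} are all mutually reachable — one SCC of size 2.
{F, G} are all mutually reachable — one SCC of size 2.
{D} is an SCC by itself.
That gives 4 strongly connected components.

4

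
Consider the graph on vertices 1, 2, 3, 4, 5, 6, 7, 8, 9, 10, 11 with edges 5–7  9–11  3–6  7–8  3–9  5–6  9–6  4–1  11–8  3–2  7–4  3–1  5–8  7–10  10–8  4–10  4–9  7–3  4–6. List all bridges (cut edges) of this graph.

2-3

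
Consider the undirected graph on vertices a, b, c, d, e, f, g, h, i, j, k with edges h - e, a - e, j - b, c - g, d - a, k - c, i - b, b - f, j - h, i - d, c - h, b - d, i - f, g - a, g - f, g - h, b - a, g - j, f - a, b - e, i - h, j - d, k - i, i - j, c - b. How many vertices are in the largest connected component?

11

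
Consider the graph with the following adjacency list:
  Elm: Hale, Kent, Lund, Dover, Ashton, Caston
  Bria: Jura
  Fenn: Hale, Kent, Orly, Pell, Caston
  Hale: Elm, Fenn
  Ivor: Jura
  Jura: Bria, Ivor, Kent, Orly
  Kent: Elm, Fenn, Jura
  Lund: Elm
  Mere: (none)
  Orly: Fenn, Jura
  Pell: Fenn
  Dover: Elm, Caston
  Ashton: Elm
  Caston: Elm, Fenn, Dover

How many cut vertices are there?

3

Removing Elm increases the component count from 2 to 4, so Elm is a cut vertex.
Removing Fenn increases the component count from 2 to 3, so Fenn is a cut vertex.
Removing Jura increases the component count from 2 to 4, so Jura is a cut vertex.
By contrast removing Orly leaves 2 components; it is not a cut vertex. No other vertex is a cut vertex either.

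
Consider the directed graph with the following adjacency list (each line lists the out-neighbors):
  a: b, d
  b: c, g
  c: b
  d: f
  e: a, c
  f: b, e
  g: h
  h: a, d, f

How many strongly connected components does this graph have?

1

{a, b, c, d, e, f, g, h} are all mutually reachable — one SCC of size 8.
That gives 1 strongly connected component.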